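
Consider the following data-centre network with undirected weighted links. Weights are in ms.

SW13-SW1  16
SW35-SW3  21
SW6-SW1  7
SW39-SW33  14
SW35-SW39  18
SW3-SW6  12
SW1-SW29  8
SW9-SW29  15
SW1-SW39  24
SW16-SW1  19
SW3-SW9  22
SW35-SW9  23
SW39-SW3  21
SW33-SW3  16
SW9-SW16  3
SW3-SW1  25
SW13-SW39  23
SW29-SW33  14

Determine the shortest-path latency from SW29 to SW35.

Compare a few routes:
SW29 → SW1 → SW6 → SW3 → SW35: 8+7+12+21 = 48
SW29 → SW9 → SW35: 15+23 = 38
SW29 → SW33 → SW39 → SW35: 14+14+18 = 46
Cheapest is SW29 → SW9 → SW35 at 38 ms.

38 ms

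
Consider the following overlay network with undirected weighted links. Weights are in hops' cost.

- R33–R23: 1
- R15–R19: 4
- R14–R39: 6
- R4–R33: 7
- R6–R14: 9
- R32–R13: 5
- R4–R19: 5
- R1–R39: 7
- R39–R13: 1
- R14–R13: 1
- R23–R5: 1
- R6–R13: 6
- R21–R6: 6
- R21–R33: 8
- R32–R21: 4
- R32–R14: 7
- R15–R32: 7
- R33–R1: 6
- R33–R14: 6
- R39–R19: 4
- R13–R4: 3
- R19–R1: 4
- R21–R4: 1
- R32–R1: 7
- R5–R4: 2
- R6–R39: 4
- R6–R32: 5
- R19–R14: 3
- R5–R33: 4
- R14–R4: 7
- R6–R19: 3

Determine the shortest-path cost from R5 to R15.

Compare a few routes:
R5–R4–R19–R15: 2+5+4 = 11
R5–R4–R13–R14–R19–R15: 2+3+1+3+4 = 13
R5–R4–R21–R32–R15: 2+1+4+7 = 14
R5–R4–R13–R39–R19–R15: 2+3+1+4+4 = 14
Cheapest is R5–R4–R19–R15 at 11 hops' cost.

11 hops' cost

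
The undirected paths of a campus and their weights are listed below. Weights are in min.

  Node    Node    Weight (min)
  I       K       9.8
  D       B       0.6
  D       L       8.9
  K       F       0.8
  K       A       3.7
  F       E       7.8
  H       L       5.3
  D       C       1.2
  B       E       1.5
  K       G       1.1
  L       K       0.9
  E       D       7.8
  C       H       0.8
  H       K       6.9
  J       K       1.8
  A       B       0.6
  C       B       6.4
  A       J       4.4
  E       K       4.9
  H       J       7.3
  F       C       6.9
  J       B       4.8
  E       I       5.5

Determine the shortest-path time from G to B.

5.4 min

Compare a few routes:
G → K → A → B: 1.1+3.7+0.6 = 5.4
G → K → E → B: 1.1+4.9+1.5 = 7.5
Cheapest is G → K → A → B at 5.4 min.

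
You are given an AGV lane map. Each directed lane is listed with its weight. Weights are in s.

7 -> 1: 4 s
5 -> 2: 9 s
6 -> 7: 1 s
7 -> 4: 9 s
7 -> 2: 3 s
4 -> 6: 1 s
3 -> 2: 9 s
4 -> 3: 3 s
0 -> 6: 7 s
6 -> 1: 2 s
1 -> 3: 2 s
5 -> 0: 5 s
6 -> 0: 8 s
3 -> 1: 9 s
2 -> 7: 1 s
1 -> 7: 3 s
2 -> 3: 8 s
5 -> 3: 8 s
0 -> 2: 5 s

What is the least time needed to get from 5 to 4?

19 s

Candidate routes:
5–0–2–7–4: 5+5+1+9 = 20
5–0–6–7–4: 5+7+1+9 = 22
5–0–6–1–7–4: 5+7+2+3+9 = 26
5–2–7–4: 9+1+9 = 19
Cheapest is 5–2–7–4 at 19 s.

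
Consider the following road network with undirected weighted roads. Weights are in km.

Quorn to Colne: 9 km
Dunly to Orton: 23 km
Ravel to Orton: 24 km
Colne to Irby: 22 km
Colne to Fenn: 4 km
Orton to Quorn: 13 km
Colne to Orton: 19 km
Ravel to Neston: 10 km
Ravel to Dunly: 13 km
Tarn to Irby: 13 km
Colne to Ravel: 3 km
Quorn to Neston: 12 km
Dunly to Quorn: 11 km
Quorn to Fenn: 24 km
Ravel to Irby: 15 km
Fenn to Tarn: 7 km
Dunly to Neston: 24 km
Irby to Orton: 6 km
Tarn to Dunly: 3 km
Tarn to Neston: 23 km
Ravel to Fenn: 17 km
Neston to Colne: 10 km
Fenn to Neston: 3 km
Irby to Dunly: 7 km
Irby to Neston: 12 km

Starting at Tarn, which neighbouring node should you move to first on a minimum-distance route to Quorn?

Candidate routes:
Tarn–Fenn–Neston–Quorn: 7+3+12 = 22
Tarn–Fenn–Colne–Quorn: 7+4+9 = 20
Tarn–Dunly–Quorn: 3+11 = 14
Cheapest is Tarn–Dunly–Quorn at 14 km.
So from Tarn the first move is to Dunly.

Dunly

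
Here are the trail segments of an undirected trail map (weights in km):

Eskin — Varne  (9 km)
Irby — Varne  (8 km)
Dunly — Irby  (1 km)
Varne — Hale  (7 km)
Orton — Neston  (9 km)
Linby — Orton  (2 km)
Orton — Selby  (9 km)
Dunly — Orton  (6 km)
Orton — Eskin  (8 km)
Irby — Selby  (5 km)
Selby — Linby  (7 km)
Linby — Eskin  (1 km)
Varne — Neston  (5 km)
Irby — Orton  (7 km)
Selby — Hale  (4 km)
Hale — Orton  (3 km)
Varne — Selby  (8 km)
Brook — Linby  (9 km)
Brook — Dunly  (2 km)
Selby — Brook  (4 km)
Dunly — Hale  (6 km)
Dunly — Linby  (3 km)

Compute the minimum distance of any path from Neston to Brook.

16 km

Candidate routes:
Neston - Varne - Selby - Brook: 5+8+4 = 17
Neston - Orton - Linby - Dunly - Brook: 9+2+3+2 = 16
The minimum is 16 km via Neston - Orton - Linby - Dunly - Brook.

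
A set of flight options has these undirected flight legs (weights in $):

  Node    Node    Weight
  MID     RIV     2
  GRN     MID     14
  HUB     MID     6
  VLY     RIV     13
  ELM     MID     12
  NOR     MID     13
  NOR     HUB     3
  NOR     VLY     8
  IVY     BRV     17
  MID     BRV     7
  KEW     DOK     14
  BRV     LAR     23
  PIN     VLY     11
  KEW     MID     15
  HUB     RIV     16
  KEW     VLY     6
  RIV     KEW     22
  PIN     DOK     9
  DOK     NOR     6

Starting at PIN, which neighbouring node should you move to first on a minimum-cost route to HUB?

DOK

Compare a few routes:
PIN - DOK - NOR - HUB: 9+6+3 = 18
PIN - VLY - NOR - HUB: 11+8+3 = 22
Cheapest is PIN - DOK - NOR - HUB at $18.
So from PIN the first move is to DOK.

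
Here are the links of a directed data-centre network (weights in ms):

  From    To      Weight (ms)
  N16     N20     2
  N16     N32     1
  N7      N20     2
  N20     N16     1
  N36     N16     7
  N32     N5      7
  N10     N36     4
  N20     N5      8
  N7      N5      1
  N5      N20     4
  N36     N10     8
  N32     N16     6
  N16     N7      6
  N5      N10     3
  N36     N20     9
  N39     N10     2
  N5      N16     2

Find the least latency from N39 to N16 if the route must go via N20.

Best N39 to N20: N39–N10–N36–N20 costing 15
Best N20 to N16: N20–N16 costing 1
Total via N20: 15 + 1 = 16 ms.

16 ms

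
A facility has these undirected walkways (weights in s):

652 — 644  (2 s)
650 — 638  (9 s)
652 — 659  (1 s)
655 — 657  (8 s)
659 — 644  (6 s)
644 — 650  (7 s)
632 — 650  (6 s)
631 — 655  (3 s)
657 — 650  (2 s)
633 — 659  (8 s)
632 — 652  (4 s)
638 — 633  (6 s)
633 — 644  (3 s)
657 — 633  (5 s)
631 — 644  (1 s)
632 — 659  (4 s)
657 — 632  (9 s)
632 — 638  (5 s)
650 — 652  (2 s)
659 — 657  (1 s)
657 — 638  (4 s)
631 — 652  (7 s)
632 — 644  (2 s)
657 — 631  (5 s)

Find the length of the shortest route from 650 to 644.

Running Dijkstra from 650:
650: 0
657: 2  (via 650)
652: 2  (via 650)
659: 3  (via 657)
644: 4  (via 652)
Shortest route: 650 → 652 → 644 = 4 s.

4 s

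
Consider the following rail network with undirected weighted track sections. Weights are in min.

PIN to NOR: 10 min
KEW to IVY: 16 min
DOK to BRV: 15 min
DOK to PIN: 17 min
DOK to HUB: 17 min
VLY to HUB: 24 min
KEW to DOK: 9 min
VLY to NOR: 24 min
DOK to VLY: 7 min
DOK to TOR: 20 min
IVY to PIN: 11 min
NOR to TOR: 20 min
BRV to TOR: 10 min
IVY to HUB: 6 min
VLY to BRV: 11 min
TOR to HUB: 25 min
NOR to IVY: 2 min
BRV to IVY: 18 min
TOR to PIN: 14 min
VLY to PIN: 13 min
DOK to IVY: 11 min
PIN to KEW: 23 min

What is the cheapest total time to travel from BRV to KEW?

24 min

Candidate routes:
BRV → IVY → KEW: 18+16 = 34
BRV → DOK → KEW: 15+9 = 24
BRV → IVY → DOK → KEW: 18+11+9 = 38
BRV → VLY → DOK → KEW: 11+7+9 = 27
The minimum is 24 min via BRV → DOK → KEW.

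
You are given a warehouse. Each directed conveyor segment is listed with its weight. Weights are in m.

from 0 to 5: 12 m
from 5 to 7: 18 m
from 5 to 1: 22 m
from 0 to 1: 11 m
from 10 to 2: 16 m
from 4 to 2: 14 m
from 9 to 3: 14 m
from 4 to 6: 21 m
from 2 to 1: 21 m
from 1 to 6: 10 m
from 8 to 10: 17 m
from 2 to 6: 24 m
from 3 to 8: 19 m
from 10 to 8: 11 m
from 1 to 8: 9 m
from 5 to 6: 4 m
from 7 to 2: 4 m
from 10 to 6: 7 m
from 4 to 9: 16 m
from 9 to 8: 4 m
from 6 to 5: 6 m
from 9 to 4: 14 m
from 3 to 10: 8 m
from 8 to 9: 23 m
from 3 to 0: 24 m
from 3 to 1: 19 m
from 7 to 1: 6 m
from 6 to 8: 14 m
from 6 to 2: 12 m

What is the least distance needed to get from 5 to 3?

Compare a few routes:
5 → 7 → 1 → 8 → 9 → 3: 18+6+9+23+14 = 70
5 → 6 → 8 → 9 → 3: 4+14+23+14 = 55
5 → 1 → 8 → 9 → 3: 22+9+23+14 = 68
Cheapest is 5 → 6 → 8 → 9 → 3 at 55 m.

55 m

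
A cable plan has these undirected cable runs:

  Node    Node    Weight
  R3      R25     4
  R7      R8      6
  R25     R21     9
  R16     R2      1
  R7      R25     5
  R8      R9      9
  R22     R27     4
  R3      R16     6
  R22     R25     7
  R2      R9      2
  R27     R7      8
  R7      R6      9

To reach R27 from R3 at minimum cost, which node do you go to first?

Compare a few routes:
R3 → R25 → R7 → R27: 4+5+8 = 17
R3 → R16 → R2 → R9 → R8 → R7 → R27: 6+1+2+9+6+8 = 32
R3 → R25 → R22 → R27: 4+7+4 = 15
Cheapest is R3 → R25 → R22 → R27 at 15.
So from R3 the first move is to R25.

R25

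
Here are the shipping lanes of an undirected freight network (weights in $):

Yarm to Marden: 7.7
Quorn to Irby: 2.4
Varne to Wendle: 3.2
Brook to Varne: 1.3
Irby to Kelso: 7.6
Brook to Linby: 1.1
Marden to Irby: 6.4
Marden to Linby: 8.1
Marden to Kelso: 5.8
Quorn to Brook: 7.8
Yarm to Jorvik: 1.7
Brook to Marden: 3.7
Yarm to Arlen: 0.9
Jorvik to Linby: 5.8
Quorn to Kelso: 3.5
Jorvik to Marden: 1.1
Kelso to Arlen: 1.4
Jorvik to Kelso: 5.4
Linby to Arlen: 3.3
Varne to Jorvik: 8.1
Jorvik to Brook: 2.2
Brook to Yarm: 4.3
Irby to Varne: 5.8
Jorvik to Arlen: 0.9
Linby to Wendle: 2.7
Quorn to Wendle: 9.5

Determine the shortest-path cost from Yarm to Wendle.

$6.9

Compare a few routes:
Yarm–Arlen–Linby–Wendle: 0.9+3.3+2.7 = 6.9
Yarm–Jorvik–Brook–Linby–Wendle: 1.7+2.2+1.1+2.7 = 7.7
Yarm–Arlen–Jorvik–Brook–Linby–Wendle: 0.9+0.9+2.2+1.1+2.7 = 7.8
Yarm–Brook–Linby–Wendle: 4.3+1.1+2.7 = 8.1
Cheapest is Yarm–Arlen–Linby–Wendle at $6.9.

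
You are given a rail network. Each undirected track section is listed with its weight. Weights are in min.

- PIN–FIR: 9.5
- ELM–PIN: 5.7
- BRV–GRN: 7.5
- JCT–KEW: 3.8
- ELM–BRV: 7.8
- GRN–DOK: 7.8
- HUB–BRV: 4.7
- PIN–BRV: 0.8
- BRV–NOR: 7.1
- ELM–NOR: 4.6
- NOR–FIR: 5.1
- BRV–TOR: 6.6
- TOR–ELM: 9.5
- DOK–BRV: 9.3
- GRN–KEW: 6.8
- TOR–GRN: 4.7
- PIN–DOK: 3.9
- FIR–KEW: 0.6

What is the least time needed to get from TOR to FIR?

12.1 min

Enumerating some paths:
TOR → GRN → KEW → FIR: 4.7+6.8+0.6 = 12.1
TOR → BRV → PIN → FIR: 6.6+0.8+9.5 = 16.9
TOR → BRV → NOR → FIR: 6.6+7.1+5.1 = 18.8
Cheapest is TOR → GRN → KEW → FIR at 12.1 min.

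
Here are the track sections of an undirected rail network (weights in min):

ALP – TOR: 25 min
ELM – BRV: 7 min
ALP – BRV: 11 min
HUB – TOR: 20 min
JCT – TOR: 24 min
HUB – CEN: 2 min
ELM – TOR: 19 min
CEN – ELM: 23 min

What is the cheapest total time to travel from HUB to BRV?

Enumerating some paths:
HUB–TOR–ALP–BRV: 20+25+11 = 56
HUB–CEN–ELM–BRV: 2+23+7 = 32
HUB–TOR–ELM–BRV: 20+19+7 = 46
The minimum is 32 min via HUB–CEN–ELM–BRV.

32 min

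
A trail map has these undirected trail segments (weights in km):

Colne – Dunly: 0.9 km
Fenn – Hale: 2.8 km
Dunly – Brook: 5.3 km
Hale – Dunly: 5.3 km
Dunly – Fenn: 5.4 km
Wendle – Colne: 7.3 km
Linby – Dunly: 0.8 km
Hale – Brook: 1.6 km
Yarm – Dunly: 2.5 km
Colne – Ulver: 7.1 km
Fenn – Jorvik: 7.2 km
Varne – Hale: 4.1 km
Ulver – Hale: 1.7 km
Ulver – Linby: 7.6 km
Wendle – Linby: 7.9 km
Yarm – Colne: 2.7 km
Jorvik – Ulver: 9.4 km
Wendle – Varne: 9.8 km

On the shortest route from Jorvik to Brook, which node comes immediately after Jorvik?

Fenn

Compare a few routes:
Jorvik → Ulver → Hale → Brook: 9.4+1.7+1.6 = 12.7
Jorvik → Fenn → Dunly → Brook: 7.2+5.4+5.3 = 17.9
Jorvik → Fenn → Dunly → Hale → Brook: 7.2+5.4+5.3+1.6 = 19.5
Jorvik → Fenn → Hale → Brook: 7.2+2.8+1.6 = 11.6
The minimum is 11.6 km via Jorvik → Fenn → Hale → Brook.
So from Jorvik the first move is to Fenn.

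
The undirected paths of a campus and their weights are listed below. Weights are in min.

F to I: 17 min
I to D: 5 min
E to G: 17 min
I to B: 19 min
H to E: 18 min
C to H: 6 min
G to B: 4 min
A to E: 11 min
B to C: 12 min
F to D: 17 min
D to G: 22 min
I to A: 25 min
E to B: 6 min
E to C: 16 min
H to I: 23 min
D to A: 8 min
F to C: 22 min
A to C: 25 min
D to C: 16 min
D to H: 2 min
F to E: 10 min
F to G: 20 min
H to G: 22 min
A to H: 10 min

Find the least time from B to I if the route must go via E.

30 min

Shortest B→E: B → E = 6
Best E to I: E → A → D → I costing 24
Total via E: 6 + 24 = 30 min.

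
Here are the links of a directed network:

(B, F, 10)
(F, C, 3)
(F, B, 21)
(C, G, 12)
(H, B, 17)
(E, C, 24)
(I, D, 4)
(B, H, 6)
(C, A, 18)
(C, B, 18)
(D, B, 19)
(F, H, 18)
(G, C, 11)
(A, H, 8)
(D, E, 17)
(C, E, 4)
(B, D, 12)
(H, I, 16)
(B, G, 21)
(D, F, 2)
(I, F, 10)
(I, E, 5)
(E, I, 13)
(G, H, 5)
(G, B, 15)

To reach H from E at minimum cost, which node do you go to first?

Enumerating some paths:
E - I - D - F - C - G - H: 13+4+2+3+12+5 = 39
E - I - D - F - H: 13+4+2+18 = 37
E - C - G - H: 24+12+5 = 41
The minimum is 37 via E - I - D - F - H.
So from E the first move is to I.

I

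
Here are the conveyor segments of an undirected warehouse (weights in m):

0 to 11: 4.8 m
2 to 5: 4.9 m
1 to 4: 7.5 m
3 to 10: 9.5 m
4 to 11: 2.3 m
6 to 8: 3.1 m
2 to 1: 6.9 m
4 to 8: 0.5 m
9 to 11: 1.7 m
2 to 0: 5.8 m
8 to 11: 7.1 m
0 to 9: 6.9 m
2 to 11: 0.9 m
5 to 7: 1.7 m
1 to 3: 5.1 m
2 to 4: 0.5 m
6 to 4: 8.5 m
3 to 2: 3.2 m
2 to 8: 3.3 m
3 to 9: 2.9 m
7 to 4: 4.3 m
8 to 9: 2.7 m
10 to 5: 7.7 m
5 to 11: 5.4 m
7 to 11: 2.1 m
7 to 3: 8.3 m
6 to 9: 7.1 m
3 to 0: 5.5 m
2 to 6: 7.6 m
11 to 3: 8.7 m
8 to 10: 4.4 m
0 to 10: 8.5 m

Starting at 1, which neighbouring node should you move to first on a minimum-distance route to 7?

Candidate routes:
1 - 4 - 2 - 11 - 7: 7.5+0.5+0.9+2.1 = 11
1 - 2 - 11 - 7: 6.9+0.9+2.1 = 9.9
The minimum is 9.9 m via 1 - 2 - 11 - 7.
So from 1 the first move is to 2.

2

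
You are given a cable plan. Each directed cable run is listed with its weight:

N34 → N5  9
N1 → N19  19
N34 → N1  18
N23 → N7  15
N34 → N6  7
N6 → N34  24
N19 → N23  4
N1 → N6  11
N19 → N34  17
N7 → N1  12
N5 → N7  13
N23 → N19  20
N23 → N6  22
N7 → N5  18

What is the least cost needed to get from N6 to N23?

Compare a few routes:
N6–N34–N5–N7–N1–N19–N23: 24+9+13+12+19+4 = 81
N6–N34–N1–N19–N23: 24+18+19+4 = 65
Cheapest is N6–N34–N1–N19–N23 at 65.

65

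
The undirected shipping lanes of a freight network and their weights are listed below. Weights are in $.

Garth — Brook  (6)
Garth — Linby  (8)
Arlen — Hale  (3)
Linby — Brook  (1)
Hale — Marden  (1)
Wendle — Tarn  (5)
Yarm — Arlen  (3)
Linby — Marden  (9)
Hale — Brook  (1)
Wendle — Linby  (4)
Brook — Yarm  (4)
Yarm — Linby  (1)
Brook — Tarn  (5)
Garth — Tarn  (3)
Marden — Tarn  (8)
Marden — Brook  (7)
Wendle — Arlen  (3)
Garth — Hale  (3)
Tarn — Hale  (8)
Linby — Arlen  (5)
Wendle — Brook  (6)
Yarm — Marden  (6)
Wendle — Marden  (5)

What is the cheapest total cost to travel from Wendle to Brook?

$5

Settle nodes by increasing distance from Wendle:
Wendle: 0
Arlen: 3  (via Wendle)
Linby: 4  (via Wendle)
Marden: 5  (via Wendle)
Brook: 5  (via Linby)
Shortest route: Wendle–Linby–Brook = $5.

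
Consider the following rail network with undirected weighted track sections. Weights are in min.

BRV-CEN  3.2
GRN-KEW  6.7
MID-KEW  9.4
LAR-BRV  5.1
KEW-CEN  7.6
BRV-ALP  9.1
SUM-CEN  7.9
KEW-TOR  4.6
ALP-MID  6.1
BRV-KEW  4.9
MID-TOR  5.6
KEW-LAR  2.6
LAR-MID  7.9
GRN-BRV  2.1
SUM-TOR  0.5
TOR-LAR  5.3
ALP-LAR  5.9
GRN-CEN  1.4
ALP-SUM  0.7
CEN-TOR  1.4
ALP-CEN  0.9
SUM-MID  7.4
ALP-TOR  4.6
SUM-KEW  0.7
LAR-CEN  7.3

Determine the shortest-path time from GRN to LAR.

Settle nodes by increasing distance from GRN:
GRN: 0
CEN: 1.4  (via GRN)
BRV: 2.1  (via GRN)
ALP: 2.3  (via CEN)
TOR: 2.8  (via CEN)
SUM: 3  (via ALP)
KEW: 3.7  (via SUM)
LAR: 6.3  (via KEW)
Shortest route: GRN–CEN–ALP–SUM–KEW–LAR = 6.3 min.

6.3 min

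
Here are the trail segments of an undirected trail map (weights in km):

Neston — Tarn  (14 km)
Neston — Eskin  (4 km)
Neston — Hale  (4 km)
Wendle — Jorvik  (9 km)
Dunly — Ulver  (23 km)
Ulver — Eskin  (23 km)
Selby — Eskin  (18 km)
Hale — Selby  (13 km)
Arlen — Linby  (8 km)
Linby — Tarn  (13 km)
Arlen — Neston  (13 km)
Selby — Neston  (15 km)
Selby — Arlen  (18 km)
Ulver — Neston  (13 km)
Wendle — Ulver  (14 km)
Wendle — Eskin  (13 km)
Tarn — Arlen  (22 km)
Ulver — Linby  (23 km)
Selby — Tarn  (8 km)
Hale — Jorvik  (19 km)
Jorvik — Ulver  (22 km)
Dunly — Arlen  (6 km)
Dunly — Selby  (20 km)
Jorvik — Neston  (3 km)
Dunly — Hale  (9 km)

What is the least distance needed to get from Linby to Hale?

Enumerating some paths:
Linby - Arlen - Neston - Hale: 8+13+4 = 25
Linby - Tarn - Neston - Hale: 13+14+4 = 31
Linby - Arlen - Dunly - Hale: 8+6+9 = 23
Cheapest is Linby - Arlen - Dunly - Hale at 23 km.

23 km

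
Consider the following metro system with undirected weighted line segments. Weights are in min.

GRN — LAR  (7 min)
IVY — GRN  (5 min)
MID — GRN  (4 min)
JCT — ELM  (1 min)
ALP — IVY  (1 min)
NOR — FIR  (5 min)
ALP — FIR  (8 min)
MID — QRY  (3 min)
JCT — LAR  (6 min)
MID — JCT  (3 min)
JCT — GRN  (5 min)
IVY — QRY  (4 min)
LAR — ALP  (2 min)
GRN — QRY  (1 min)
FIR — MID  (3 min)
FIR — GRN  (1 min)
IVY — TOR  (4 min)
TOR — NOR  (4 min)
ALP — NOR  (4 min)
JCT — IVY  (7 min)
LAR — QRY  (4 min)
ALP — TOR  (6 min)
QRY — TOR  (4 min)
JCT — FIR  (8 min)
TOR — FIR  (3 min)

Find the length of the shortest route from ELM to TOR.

Running Dijkstra from ELM:
ELM: 0
JCT: 1  (via ELM)
MID: 4  (via JCT)
GRN: 6  (via JCT)
QRY: 7  (via MID)
LAR: 7  (via JCT)
FIR: 7  (via MID)
IVY: 8  (via JCT)
ALP: 9  (via LAR)
TOR: 10  (via FIR)
Shortest route: ELM–JCT–MID–FIR–TOR = 10 min.

10 min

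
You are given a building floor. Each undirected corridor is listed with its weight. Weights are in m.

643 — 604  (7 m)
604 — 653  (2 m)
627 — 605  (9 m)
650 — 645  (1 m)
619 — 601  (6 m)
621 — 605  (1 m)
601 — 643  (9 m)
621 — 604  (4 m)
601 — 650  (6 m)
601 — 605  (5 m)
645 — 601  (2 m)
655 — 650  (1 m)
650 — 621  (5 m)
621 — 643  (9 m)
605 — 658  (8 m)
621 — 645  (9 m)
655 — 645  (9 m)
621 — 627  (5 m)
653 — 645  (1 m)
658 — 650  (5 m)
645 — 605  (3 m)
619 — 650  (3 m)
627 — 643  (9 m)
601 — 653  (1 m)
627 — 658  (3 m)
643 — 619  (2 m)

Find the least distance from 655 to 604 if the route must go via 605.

Best 655 to 605: 655 → 650 → 645 → 605 costing 5
Shortest 605→604: 605 → 621 → 604 = 5
Total via 605: 5 + 5 = 10 m.

10 m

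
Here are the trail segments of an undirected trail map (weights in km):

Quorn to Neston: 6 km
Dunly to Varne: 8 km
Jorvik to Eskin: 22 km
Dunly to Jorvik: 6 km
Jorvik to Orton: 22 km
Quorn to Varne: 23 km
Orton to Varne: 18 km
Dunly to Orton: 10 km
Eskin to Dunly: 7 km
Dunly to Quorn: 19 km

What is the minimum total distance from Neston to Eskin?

Compare a few routes:
Neston–Quorn–Dunly–Eskin: 6+19+7 = 32
Neston–Quorn–Varne–Dunly–Eskin: 6+23+8+7 = 44
Cheapest is Neston–Quorn–Dunly–Eskin at 32 km.

32 km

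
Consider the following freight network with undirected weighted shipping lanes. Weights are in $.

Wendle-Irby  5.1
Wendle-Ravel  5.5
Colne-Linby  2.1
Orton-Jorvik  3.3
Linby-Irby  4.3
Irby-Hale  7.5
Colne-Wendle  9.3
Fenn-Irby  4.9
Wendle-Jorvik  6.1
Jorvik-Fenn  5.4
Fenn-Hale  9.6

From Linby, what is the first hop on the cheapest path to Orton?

Enumerating some paths:
Linby - Irby - Wendle - Jorvik - Orton: 4.3+5.1+6.1+3.3 = 18.8
Linby - Irby - Fenn - Jorvik - Orton: 4.3+4.9+5.4+3.3 = 17.9
Cheapest is Linby - Irby - Fenn - Jorvik - Orton at $17.9.
So from Linby the first move is to Irby.

Irby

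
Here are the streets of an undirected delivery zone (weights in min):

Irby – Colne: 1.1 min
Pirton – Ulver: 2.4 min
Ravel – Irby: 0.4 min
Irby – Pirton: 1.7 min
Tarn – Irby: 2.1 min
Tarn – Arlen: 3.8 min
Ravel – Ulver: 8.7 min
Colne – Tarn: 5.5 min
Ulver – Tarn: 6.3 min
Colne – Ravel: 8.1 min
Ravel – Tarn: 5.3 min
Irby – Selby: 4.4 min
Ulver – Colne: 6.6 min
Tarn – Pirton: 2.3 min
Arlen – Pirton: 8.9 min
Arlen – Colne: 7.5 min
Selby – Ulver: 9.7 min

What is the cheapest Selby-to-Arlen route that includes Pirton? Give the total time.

Shortest Selby→Pirton: Selby–Irby–Pirton = 6.1
Shortest Pirton→Arlen: Pirton–Tarn–Arlen = 6.1
Total via Pirton: 6.1 + 6.1 = 12.2 min.

12.2 min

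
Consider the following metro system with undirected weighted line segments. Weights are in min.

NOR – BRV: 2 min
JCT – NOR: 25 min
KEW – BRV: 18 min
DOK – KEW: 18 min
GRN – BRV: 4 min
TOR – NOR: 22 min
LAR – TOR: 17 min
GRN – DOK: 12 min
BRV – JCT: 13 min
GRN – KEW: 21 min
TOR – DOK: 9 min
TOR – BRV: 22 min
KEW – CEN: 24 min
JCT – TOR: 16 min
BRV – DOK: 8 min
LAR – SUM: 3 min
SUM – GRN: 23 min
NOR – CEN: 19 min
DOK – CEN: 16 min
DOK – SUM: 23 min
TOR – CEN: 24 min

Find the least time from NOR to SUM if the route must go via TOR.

Shortest NOR→TOR: NOR → BRV → DOK → TOR = 19
Shortest TOR→SUM: TOR → LAR → SUM = 20
Total via TOR: 19 + 20 = 39 min.

39 min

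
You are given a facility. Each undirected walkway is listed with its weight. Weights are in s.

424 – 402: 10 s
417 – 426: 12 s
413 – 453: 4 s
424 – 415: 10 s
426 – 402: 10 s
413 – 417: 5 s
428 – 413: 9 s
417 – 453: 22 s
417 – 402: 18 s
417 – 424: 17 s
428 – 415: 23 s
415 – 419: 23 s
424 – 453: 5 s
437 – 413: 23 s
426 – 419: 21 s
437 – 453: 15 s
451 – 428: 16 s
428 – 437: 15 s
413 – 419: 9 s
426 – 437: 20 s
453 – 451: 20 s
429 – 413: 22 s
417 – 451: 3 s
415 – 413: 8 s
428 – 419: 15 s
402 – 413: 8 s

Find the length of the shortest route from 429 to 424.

31 s

Enumerating some paths:
429 → 413 → 402 → 424: 22+8+10 = 40
429 → 413 → 415 → 424: 22+8+10 = 40
429 → 413 → 453 → 424: 22+4+5 = 31
The minimum is 31 s via 429 → 413 → 453 → 424.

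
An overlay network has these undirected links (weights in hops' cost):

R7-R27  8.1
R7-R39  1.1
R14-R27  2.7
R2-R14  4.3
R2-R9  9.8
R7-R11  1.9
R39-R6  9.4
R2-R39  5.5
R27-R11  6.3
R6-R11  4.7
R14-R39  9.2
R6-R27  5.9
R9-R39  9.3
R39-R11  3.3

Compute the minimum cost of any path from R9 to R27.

16.8 hops' cost

Compare a few routes:
R9 → R39 → R7 → R11 → R27: 9.3+1.1+1.9+6.3 = 18.6
R9 → R2 → R14 → R27: 9.8+4.3+2.7 = 16.8
R9 → R39 → R11 → R27: 9.3+3.3+6.3 = 18.9
R9 → R39 → R7 → R27: 9.3+1.1+8.1 = 18.5
The minimum is 16.8 hops' cost via R9 → R2 → R14 → R27.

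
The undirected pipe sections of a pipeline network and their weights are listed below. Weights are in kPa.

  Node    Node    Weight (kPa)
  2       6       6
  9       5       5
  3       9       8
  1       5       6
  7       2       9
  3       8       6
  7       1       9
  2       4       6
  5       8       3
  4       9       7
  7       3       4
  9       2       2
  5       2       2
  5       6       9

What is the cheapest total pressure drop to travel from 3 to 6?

Shortest distances from 3:
3: 0
7: 4  (via 3)
8: 6  (via 3)
9: 8  (via 3)
5: 9  (via 8)
2: 10  (via 9)
1: 13  (via 7)
4: 15  (via 9)
6: 16  (via 2)
Shortest route: 3 → 9 → 2 → 6 = 16 kPa.

16 kPa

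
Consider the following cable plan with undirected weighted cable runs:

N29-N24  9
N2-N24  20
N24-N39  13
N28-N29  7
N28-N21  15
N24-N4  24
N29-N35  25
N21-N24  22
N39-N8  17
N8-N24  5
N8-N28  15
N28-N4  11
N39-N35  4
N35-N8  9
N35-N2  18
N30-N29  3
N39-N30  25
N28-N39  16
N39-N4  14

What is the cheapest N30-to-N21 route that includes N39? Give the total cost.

56

Best N30 to N39: N30 → N39 costing 25
Best N39 to N21: N39 → N28 → N21 costing 31
Total via N39: 25 + 31 = 56.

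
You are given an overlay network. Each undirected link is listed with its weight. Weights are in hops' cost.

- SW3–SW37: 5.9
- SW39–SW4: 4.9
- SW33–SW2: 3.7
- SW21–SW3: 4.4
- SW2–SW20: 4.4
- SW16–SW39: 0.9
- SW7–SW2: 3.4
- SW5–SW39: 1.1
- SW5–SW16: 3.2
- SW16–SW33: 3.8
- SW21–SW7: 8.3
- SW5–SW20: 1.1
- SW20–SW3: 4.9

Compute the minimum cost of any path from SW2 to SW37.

Shortest distances from SW2:
SW2: 0
SW7: 3.4  (via SW2)
SW33: 3.7  (via SW2)
SW20: 4.4  (via SW2)
SW5: 5.5  (via SW20)
SW39: 6.6  (via SW5)
SW16: 7.5  (via SW33)
SW3: 9.3  (via SW20)
SW4: 11.5  (via SW39)
SW21: 11.7  (via SW7)
SW37: 15.2  (via SW3)
Shortest route: SW2 → SW20 → SW3 → SW37 = 15.2 hops' cost.

15.2 hops' cost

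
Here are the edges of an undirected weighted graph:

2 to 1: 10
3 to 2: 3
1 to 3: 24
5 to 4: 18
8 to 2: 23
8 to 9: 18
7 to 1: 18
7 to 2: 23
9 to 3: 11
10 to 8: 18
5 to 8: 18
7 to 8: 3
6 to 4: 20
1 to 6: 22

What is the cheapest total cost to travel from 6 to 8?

Candidate routes:
6 → 1 → 2 → 7 → 8: 22+10+23+3 = 58
6 → 4 → 5 → 8: 20+18+18 = 56
6 → 1 → 7 → 8: 22+18+3 = 43
6 → 1 → 2 → 8: 22+10+23 = 55
Cheapest is 6 → 1 → 7 → 8 at 43.

43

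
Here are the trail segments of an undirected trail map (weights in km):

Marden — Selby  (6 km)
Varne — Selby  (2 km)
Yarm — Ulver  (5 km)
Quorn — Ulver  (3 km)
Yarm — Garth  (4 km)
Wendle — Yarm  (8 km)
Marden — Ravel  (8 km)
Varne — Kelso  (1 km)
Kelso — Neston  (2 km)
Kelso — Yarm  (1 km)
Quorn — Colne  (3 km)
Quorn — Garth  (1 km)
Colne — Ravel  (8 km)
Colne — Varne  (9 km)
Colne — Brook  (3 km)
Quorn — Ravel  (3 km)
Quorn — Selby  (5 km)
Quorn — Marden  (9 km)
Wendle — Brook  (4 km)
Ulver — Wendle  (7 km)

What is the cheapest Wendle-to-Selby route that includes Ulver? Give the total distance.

15 km

Best Wendle to Ulver: Wendle–Ulver costing 7
Best Ulver to Selby: Ulver–Quorn–Selby costing 8
Total via Ulver: 7 + 8 = 15 km.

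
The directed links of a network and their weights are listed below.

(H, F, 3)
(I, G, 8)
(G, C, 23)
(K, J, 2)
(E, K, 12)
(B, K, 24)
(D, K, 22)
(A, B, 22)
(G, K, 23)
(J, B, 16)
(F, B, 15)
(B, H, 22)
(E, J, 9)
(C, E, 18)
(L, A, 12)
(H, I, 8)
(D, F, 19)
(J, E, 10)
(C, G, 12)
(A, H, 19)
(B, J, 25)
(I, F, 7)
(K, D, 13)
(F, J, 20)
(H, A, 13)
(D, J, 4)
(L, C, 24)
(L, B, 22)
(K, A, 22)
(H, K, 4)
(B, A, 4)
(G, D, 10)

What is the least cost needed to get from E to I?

55

Candidate routes:
E - K - J - B - H - I: 12+2+16+22+8 = 60
E - J - B - A - H - I: 9+16+4+19+8 = 56
E - J - B - H - I: 9+16+22+8 = 55
The minimum is 55 via E - J - B - H - I.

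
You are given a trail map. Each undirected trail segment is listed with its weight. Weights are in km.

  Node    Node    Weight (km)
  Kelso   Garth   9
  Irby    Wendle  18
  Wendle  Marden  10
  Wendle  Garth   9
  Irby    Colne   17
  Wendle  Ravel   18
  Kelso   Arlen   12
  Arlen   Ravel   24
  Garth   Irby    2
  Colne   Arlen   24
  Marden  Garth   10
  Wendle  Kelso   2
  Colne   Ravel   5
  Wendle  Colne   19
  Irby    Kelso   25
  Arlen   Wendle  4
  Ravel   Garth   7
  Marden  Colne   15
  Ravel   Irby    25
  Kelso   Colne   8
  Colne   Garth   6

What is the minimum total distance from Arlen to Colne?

Candidate routes:
Arlen–Wendle–Garth–Colne: 4+9+6 = 19
Arlen–Kelso–Colne: 12+8 = 20
Arlen–Wendle–Kelso–Garth–Colne: 4+2+9+6 = 21
Arlen–Wendle–Kelso–Colne: 4+2+8 = 14
The minimum is 14 km via Arlen–Wendle–Kelso–Colne.

14 km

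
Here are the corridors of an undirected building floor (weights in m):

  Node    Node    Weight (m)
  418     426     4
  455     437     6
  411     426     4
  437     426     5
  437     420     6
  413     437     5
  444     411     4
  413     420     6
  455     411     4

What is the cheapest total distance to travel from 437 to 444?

13 m

Enumerating some paths:
437 → 426 → 411 → 444: 5+4+4 = 13
437 → 455 → 411 → 444: 6+4+4 = 14
Cheapest is 437 → 426 → 411 → 444 at 13 m.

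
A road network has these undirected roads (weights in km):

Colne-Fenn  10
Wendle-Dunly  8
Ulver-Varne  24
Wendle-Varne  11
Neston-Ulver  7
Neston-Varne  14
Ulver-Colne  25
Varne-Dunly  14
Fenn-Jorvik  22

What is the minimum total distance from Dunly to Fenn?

Shortest distances from Dunly:
Dunly: 0
Wendle: 8  (via Dunly)
Varne: 14  (via Dunly)
Neston: 28  (via Varne)
Ulver: 35  (via Neston)
Colne: 60  (via Ulver)
Fenn: 70  (via Colne)
Shortest route: Dunly → Varne → Neston → Ulver → Colne → Fenn = 70 km.

70 km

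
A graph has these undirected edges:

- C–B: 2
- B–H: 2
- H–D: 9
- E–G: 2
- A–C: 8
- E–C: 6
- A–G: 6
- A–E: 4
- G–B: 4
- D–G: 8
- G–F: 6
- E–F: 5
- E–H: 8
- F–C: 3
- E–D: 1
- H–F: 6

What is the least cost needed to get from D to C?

Compare a few routes:
D → E → G → B → C: 1+2+4+2 = 9
D → E → C: 1+6 = 7
The minimum is 7 via D → E → C.

7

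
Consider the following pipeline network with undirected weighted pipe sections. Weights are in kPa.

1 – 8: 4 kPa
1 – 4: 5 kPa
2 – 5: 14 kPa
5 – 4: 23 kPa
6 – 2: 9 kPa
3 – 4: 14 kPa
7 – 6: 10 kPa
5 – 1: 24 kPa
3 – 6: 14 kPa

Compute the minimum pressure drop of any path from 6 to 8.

Enumerating some paths:
6 - 2 - 5 - 4 - 1 - 8: 9+14+23+5+4 = 55
6 - 3 - 4 - 1 - 8: 14+14+5+4 = 37
6 - 2 - 5 - 1 - 8: 9+14+24+4 = 51
The minimum is 37 kPa via 6 - 3 - 4 - 1 - 8.

37 kPa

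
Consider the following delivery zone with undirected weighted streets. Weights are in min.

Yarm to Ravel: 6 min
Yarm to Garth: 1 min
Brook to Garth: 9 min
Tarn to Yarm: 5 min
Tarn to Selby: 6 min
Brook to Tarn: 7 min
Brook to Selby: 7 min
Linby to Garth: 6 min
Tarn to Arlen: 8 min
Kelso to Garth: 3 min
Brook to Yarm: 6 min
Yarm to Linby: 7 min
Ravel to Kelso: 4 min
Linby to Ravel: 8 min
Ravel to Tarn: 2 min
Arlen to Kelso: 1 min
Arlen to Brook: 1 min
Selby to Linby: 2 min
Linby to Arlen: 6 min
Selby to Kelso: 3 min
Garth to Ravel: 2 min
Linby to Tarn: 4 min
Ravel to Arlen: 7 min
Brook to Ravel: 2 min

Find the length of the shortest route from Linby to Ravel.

Running Dijkstra from Linby:
Linby: 0
Selby: 2  (via Linby)
Tarn: 4  (via Linby)
Kelso: 5  (via Selby)
Garth: 6  (via Linby)
Ravel: 6  (via Tarn)
Shortest route: Linby–Tarn–Ravel = 6 min.

6 min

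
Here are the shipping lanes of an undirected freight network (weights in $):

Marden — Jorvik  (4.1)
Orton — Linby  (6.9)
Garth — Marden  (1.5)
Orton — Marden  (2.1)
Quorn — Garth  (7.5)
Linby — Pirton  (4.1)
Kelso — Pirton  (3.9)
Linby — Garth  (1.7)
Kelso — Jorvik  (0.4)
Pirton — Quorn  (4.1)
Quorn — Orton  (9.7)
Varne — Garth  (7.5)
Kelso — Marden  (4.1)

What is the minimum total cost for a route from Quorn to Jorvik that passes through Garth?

$13.1

Shortest Quorn→Garth: Quorn → Garth = 7.5
Best Garth to Jorvik: Garth → Marden → Jorvik costing 5.6
Total via Garth: 7.5 + 5.6 = $13.1.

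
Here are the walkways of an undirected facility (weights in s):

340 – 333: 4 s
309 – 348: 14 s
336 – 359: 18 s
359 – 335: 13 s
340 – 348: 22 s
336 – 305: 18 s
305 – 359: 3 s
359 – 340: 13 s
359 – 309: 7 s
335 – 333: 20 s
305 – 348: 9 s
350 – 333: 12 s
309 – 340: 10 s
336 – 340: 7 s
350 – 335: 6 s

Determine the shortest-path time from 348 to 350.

Candidate routes:
348–305–359–335–350: 9+3+13+6 = 31
348–340–333–350: 22+4+12 = 38
348–309–359–335–350: 14+7+13+6 = 40
The minimum is 31 s via 348–305–359–335–350.

31 s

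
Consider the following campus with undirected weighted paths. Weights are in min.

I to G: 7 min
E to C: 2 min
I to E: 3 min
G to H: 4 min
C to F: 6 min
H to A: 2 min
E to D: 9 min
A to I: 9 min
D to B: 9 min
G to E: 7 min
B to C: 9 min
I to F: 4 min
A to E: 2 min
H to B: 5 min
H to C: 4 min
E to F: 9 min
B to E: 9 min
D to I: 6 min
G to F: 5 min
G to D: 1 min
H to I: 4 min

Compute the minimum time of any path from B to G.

9 min

Compare a few routes:
B - D - G: 9+1 = 10
B - H - G: 5+4 = 9
B - H - I - G: 5+4+7 = 16
Cheapest is B - H - G at 9 min.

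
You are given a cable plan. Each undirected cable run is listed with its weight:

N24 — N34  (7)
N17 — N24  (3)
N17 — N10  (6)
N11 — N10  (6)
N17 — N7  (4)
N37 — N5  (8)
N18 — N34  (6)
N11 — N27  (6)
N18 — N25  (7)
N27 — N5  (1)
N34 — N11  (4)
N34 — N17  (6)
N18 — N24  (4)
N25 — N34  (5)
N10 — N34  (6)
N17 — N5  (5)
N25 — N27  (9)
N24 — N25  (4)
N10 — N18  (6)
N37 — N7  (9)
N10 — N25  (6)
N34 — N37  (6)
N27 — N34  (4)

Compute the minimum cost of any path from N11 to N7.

Running Dijkstra from N11:
N11: 0
N34: 4  (via N11)
N27: 6  (via N11)
N10: 6  (via N11)
N5: 7  (via N27)
N25: 9  (via N34)
N18: 10  (via N34)
N17: 10  (via N34)
N37: 10  (via N34)
N24: 11  (via N34)
N7: 14  (via N17)
Shortest route: N11 → N34 → N17 → N7 = 14.

14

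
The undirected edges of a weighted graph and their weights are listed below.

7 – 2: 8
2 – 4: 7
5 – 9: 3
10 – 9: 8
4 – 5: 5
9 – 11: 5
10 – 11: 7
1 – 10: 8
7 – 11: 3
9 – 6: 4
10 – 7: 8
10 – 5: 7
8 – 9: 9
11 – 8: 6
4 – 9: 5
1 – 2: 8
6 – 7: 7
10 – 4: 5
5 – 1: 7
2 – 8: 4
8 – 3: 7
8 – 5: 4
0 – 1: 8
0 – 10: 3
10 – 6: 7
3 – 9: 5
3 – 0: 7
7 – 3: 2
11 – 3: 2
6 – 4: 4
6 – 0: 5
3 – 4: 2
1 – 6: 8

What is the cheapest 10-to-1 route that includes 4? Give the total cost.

Shortest 10→4: 10–4 = 5
Best 4 to 1: 4–6–1 costing 12
Total via 4: 5 + 12 = 17.

17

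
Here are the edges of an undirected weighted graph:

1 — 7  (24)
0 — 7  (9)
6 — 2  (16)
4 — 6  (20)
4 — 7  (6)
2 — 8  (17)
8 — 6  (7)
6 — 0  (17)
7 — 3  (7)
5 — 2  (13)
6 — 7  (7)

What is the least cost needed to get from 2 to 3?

30

Shortest distances from 2:
2: 0
5: 13  (via 2)
6: 16  (via 2)
8: 17  (via 2)
7: 23  (via 6)
4: 29  (via 7)
3: 30  (via 7)
Shortest route: 2–6–7–3 = 30.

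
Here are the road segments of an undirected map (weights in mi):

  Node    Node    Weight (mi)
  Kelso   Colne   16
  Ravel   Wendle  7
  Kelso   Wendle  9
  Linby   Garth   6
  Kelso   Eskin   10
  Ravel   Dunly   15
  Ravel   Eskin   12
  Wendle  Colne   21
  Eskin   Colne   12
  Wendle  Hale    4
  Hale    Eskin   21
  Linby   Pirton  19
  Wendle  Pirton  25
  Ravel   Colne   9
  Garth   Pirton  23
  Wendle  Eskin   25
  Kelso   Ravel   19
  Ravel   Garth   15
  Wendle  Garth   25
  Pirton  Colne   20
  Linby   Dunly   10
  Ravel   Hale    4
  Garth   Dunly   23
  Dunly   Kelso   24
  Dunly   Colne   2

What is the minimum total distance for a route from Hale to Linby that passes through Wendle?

Best Hale to Wendle: Hale–Wendle costing 4
Shortest Wendle→Linby: Wendle–Ravel–Colne–Dunly–Linby = 28
Total via Wendle: 4 + 28 = 32 mi.

32 mi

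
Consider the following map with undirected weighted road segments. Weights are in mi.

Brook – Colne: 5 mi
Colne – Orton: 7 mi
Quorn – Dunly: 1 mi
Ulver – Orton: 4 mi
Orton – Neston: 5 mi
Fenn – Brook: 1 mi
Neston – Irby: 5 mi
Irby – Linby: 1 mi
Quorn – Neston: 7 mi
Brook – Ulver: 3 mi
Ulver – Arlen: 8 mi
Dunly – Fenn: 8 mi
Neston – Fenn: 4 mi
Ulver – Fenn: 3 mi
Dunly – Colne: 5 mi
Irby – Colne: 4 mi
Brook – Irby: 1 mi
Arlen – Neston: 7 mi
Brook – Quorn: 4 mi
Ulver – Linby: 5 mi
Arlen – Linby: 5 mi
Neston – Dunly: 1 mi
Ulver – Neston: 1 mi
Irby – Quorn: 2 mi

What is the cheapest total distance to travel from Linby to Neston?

Running Dijkstra from Linby:
Linby: 0
Irby: 1  (via Linby)
Brook: 2  (via Irby)
Fenn: 3  (via Brook)
Quorn: 3  (via Irby)
Dunly: 4  (via Quorn)
Ulver: 5  (via Linby)
Colne: 5  (via Irby)
Neston: 5  (via Dunly)
Shortest route: Linby–Irby–Quorn–Dunly–Neston = 5 mi.

5 mi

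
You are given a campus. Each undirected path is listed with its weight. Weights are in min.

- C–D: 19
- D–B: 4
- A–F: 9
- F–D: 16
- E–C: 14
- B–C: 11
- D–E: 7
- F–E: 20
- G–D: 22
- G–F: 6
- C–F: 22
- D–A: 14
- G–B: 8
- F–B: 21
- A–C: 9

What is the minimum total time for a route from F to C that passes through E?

34 min

Best F to E: F → E costing 20
Shortest E→C: E → C = 14
Total via E: 20 + 14 = 34 min.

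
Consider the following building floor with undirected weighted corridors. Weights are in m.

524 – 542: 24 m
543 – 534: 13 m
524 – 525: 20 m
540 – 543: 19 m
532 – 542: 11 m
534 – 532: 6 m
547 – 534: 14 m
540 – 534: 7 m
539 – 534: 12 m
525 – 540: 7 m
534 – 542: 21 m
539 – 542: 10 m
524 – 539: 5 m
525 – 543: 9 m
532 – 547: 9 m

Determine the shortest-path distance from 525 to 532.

Candidate routes:
525 → 540 → 534 → 532: 7+7+6 = 20
525 → 543 → 534 → 532: 9+13+6 = 28
Cheapest is 525 → 540 → 534 → 532 at 20 m.

20 m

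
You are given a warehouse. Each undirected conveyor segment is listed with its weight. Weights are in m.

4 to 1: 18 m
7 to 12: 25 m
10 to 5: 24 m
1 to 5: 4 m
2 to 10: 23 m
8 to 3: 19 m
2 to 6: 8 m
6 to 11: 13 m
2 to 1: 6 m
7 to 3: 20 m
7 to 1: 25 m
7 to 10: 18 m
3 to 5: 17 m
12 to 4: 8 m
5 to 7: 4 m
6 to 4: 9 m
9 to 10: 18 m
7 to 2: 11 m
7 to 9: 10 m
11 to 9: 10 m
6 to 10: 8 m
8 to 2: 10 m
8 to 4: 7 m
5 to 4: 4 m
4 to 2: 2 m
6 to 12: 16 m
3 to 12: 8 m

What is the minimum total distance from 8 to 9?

Compare a few routes:
8 - 2 - 4 - 5 - 7 - 9: 10+2+4+4+10 = 30
8 - 4 - 5 - 7 - 9: 7+4+4+10 = 25
The minimum is 25 m via 8 - 4 - 5 - 7 - 9.

25 m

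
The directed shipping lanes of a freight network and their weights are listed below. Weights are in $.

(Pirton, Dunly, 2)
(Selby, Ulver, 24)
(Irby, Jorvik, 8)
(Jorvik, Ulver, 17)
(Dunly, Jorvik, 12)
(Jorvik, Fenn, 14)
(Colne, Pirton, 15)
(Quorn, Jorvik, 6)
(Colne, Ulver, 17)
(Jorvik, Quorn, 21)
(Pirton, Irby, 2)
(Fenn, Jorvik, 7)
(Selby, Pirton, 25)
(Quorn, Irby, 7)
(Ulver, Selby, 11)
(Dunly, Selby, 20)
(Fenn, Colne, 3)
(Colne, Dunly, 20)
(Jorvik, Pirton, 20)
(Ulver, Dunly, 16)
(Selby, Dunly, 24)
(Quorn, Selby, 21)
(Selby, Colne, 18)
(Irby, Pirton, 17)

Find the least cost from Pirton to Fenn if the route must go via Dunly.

Best Pirton to Dunly: Pirton → Dunly costing 2
Shortest Dunly→Fenn: Dunly → Jorvik → Fenn = 26
Total via Dunly: 2 + 26 = $28.

$28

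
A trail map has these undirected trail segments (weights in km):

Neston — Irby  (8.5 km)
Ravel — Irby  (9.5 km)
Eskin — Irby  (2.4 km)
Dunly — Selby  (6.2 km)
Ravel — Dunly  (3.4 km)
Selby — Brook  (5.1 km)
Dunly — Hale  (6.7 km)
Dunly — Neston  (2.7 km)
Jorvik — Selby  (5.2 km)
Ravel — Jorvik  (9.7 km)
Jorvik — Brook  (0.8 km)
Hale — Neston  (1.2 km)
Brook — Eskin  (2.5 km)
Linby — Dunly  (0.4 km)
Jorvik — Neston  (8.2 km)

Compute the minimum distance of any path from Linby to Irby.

11.6 km

Candidate routes:
Linby - Dunly - Neston - Irby: 0.4+2.7+8.5 = 11.6
Linby - Dunly - Ravel - Irby: 0.4+3.4+9.5 = 13.3
Cheapest is Linby - Dunly - Neston - Irby at 11.6 km.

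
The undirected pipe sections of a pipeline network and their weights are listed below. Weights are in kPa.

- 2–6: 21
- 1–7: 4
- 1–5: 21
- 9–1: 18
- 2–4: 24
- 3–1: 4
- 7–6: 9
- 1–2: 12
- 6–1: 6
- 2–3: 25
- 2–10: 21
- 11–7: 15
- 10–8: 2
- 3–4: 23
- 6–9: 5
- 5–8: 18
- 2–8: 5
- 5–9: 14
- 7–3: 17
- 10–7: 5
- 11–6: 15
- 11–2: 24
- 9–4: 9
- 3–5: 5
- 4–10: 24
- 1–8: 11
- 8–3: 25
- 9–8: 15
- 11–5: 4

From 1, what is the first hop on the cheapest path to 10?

Enumerating some paths:
1 - 7 - 10: 4+5 = 9
1 - 8 - 10: 11+2 = 13
1 - 2 - 8 - 10: 12+5+2 = 19
Cheapest is 1 - 7 - 10 at 9 kPa.
So from 1 the first move is to 7.

7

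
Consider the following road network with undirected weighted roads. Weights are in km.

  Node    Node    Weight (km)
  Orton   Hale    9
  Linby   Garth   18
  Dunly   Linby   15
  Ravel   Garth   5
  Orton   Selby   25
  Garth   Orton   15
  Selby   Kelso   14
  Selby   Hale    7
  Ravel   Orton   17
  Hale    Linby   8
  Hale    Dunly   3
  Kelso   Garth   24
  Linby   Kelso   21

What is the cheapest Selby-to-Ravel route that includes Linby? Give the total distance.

Shortest Selby→Linby: Selby → Hale → Linby = 15
Best Linby to Ravel: Linby → Garth → Ravel costing 23
Total via Linby: 15 + 23 = 38 km.

38 km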